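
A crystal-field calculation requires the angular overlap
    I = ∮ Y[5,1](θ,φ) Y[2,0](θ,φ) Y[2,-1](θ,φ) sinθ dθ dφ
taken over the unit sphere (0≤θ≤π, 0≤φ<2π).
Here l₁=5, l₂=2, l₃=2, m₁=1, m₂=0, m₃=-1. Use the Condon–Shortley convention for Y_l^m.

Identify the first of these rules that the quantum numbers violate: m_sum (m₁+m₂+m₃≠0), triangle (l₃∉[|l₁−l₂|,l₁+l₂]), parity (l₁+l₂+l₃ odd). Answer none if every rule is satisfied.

triangle

m₁+m₂+m₃ = 1 + 0 − 1 = 0  ✓
triangle: |5−2|=3 ≤ l₃=2 ≤ 5+2=7  ✗
parity: l₁+l₂+l₃ = 9 is odd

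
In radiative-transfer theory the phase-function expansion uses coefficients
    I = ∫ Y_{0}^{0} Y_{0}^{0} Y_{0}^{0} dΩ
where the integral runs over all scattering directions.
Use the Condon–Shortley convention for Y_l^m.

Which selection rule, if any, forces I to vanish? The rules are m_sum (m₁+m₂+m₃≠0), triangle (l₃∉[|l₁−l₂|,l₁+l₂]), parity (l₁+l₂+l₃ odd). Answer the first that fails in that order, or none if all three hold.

Σmᵢ = 0  ✓
l₃∈[|l₁−l₂|,l₁+l₂]=[0,0], have l₃=0  ✓
Σlᵢ = 0 ⇒ even  ✓

none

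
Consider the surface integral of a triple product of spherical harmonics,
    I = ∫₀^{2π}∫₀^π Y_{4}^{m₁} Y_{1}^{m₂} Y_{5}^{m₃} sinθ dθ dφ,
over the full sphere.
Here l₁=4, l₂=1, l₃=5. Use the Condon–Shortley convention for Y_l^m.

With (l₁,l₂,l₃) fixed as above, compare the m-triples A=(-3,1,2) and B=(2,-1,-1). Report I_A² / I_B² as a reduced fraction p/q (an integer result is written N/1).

1/2

Same 4,1,5: normalisation and zero-m 3j drop out of the ratio.
A: Δ: 0! 8! 2! / 11! → 1/495; sum: t=0:+1/10080 = 1/10080; 3j²(4 1 5; -3 1 2) = Δ·Π!·Σ² = 1/165  (sign -1)
B: Δ: 0! 8! 2! / 11! → 1/495; sum: t=0:+1/2880 = 1/2880; 3j²(4 1 5; 2 -1 -1) = Δ·Π!·Σ² = 2/165  (sign +1)
I_A²/I_B² = (1/165)/(2/165) = 1/2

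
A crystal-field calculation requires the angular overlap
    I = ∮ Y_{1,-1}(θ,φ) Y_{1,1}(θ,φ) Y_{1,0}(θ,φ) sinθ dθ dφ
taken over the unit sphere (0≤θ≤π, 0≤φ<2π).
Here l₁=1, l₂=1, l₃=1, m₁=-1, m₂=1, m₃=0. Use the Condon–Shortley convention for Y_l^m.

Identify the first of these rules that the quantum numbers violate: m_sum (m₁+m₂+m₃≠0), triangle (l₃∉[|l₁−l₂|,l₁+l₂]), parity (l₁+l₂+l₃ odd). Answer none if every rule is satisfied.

azimuthal sum: -1 + 1 + 0 = 0  ✓
0 ≤ 1 ≤ 2 (triangle on l)  ✓
L = 1 + 1 + 1 = 3 (odd)  ✗

parity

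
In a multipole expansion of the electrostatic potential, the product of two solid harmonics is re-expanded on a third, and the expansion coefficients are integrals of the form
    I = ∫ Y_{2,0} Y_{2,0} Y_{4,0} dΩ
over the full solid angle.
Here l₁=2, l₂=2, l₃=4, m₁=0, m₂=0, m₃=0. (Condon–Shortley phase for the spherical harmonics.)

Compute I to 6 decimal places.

0.241796

Rules hold: Σm=0, L=8 even, 0≤4≤4.
N = 5·5·9 = 225
Δ = 0!·4!·4!/9! = 1/630
Racah Σ t=0..0: t=0:+1/16 = 1/16
⇒ 3j(2 2 4; 0 0 0)² = 2/35, sgn +1
(m-triple is (0,0,0) — same symbol as above.)
4πI² = N·(3j₀)²·(3jₘ)² = 36/49
I = +1·√(0.734694/4π) = 0.24179554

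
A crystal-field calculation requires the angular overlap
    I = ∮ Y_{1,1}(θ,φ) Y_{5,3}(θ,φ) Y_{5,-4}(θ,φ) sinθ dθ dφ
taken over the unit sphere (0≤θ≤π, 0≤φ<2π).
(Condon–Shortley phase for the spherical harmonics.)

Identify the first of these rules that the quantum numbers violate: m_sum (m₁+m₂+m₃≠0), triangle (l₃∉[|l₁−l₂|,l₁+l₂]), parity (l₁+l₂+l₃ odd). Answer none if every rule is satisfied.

azimuthal sum: 1 + 3 − 4 = 0  ✓
4 ≤ 5 ≤ 6 (triangle on l)  ✓
L = 1 + 5 + 5 = 11 (odd)  ✗

parity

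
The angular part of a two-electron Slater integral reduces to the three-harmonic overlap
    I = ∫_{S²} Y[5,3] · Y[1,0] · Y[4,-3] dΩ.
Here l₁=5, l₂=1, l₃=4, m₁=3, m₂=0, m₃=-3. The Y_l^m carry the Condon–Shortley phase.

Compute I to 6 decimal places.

-0.196426

Checks pass: Σm=0; 10 even; l₃=4∈[4,6].
(2·5+1)(2·1+1)(2·4+1) = 297
Δ: 2! 8! 0! / 11! → 1/495
sum: t=1:−1/576 = -1/576
3j²(5 1 4; 0 0 0) = Δ·Π!·Σ² = 5/99  (sign -1)
sum: t=1:−1/5040 = -1/5040
3j²(5 1 4; 3 0 -3) = Δ·Π!·Σ² = 16/495  (sign +1)
combine: 4πI² = 297·5/99·16/495 = 16/33
take √, sign -1: I = -0.19642560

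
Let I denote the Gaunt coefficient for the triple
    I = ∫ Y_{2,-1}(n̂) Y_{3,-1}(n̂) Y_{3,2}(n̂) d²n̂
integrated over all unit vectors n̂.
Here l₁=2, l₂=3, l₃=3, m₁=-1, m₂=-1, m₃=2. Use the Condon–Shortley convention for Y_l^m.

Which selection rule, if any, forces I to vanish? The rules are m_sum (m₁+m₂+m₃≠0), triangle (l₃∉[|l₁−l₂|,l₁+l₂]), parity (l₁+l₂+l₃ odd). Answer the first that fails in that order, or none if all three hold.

azimuthal sum: -1 − 1 + 2 = 0  ✓
1 ≤ 3 ≤ 5 (triangle on l)  ✓
L = 2 + 3 + 3 = 8 (even)  ✓

none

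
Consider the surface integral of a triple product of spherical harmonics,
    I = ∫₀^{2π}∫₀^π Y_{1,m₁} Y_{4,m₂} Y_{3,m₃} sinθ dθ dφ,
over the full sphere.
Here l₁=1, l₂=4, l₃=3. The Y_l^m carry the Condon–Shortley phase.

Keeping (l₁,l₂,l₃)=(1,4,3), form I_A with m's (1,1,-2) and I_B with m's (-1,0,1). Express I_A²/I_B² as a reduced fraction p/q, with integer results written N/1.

Shared (l₁,l₂,l₃)=(1,4,3): N and (l;000)² cancel in I_A²/I_B².
A: Δ = 2!·0!·6!/9! = 1/252; Racah Σ t=0..0: t=0:+1/240 = 1/240; ⇒ 3j(1 4 3; 1 1 -2)² = 1/84, sgn -1
B: Δ = 2!·0!·6!/9! = 1/252; Racah Σ t=2..2: t=2:+1/96 = 1/96; ⇒ 3j(1 4 3; -1 0 1)² = 1/42, sgn +1
I_A²/I_B² = (1/84)/(1/42) = 1/2

1/2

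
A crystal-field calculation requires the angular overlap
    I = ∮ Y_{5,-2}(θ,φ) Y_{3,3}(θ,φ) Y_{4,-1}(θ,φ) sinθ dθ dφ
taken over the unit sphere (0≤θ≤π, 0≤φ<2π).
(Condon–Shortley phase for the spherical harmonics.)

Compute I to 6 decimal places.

Rules hold: Σm=0, L=12 even, 2≤4≤8.
N = 11·7·9 = 693
Δ = 4!·6!·2!/13! = 1/180180
Racah Σ t=1..3: t=1:−1/576 t=2:+1/144 t=3:−1/576 = 1/288
⇒ 3j(5 3 4; 0 0 0)² = 20/1001, sgn +1
Racah Σ t=4..4: t=4:+1/1728 = 1/1728
⇒ 3j(5 3 4; -2 3 -1)² = 25/858, sgn -1
4πI² = N·(3j₀)²·(3jₘ)² = 750/1859
I = -1·√(0.403443/4π) = -0.17917854

-0.179179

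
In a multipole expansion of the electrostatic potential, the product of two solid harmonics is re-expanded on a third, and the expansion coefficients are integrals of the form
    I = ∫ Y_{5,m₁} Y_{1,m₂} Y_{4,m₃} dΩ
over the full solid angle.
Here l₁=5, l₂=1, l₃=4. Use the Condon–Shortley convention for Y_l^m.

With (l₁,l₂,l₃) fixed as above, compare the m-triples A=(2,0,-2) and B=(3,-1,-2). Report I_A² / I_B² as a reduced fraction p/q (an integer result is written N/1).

Same 5,1,4: normalisation and zero-m 3j drop out of the ratio.
A: Δ: 2! 8! 0! / 11! → 1/495; sum: t=1:−1/1440 = -1/1440; 3j²(5 1 4; 2 0 -2) = Δ·Π!·Σ² = 7/165  (sign -1)
B: Δ: 2! 8! 0! / 11! → 1/495; sum: t=0:+1/2880 = 1/2880; 3j²(5 1 4; 3 -1 -2) = Δ·Π!·Σ² = 28/495  (sign +1)
I_A²/I_B² = (7/165)/(28/495) = 3/4

3/4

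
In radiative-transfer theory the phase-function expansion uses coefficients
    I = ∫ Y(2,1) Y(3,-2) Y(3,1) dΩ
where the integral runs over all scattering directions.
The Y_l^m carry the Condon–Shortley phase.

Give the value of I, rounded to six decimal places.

0.162868

m-sum 0 ✓  L=8 even ✓  1≤3≤5 ✓
Π(2lᵢ+1) = 5×7×7 = 245
triangle coeff Δ(2,3,3) = 1/3780
Σ_t [0,2]: t=0:+1/24 t=1:−1/4 t=2:+1/24 = -1/6
(3j)²=4/105 [(2 3 3; 0 0 0)], sign=+1
Σ_t [0,1]: t=0:+1/12 t=1:−1/48 = 1/16
(3j)²=1/28 [(2 3 3; 1 -2 1)], sign=+1
⇒ 4πI² = 1/3
I = (+1)√(1/3/(4π)) = 0.16286750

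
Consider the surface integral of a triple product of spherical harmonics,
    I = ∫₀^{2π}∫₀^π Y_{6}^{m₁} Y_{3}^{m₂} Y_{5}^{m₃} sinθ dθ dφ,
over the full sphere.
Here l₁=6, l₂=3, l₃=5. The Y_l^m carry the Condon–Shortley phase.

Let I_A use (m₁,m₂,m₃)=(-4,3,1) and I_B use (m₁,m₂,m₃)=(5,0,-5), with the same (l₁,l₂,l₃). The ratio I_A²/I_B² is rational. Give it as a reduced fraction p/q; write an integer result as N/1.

Shared (l₁,l₂,l₃)=(6,3,5): N and (l;000)² cancel in I_A²/I_B².
A: Δ = 4!·8!·2!/15! = 1/675675; Racah Σ t=4..4: t=4:+1/69120 = 1/69120; ⇒ 3j(6 3 5; -4 3 1)² = 4/143, sgn +1
B: Δ = 4!·8!·2!/15! = 1/675675; Racah Σ t=1..1: t=1:−1/483840 = -1/483840; ⇒ 3j(6 3 5; 5 0 -5)² = 3/91, sgn -1
I_A²/I_B² = (4/143)/(3/91) = 28/33

28/33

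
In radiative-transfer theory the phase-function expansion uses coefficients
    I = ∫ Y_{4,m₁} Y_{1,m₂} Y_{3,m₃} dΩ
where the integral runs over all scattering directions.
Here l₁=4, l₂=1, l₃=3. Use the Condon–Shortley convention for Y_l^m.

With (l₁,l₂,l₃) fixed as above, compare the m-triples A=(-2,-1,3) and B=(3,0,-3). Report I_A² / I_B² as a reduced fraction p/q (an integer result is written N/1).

1/7

l's match ⇒ only the (l;m) 3-j factors differ between A and B.
A: triangle coeff Δ(4,1,3) = 1/252; Σ_t [0,0]: t=0:+1/1440 = 1/1440; (3j)²=1/252 [(4 1 3; -2 -1 3)], sign=+1
B: triangle coeff Δ(4,1,3) = 1/252; Σ_t [1,1]: t=1:−1/720 = -1/720; (3j)²=1/36 [(4 1 3; 3 0 -3)], sign=-1
I_A²/I_B² = (1/252)/(1/36) = 1/7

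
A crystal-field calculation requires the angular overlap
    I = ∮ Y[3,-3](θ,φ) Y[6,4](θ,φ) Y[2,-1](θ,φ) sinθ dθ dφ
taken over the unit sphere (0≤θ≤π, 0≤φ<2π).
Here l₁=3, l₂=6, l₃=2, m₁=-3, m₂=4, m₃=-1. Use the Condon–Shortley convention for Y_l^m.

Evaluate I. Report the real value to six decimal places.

0.000000

triangle: need 3≤l₃≤9, have 2; I=0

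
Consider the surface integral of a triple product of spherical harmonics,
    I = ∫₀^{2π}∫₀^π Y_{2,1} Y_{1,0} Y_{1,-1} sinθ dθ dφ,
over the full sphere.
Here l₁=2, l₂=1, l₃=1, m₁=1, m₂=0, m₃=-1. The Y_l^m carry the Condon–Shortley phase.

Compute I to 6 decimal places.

-0.218510

Rules hold: Σm=0, L=4 even, 1≤1≤3.
N = 5·3·3 = 45
Δ = 2!·2!·0!/5! = 1/30
Racah Σ t=1..1: t=1:−1/1 = -1/1
⇒ 3j(2 1 1; 0 0 0)² = 2/15, sgn +1
Racah Σ t=1..1: t=1:−1/2 = -1/2
⇒ 3j(2 1 1; 1 0 -1)² = 1/10, sgn -1
4πI² = N·(3j₀)²·(3jₘ)² = 3/5
I = -1·√(0.6/4π) = -0.21850969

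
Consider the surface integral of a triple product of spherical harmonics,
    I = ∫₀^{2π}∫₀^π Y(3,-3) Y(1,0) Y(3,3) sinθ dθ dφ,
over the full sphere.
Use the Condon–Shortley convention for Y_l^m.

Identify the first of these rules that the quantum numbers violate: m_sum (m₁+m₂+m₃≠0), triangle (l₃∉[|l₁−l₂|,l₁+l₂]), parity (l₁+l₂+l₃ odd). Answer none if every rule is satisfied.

parity

Σmᵢ = 0  ✓
l₃∈[|l₁−l₂|,l₁+l₂]=[2,4], have l₃=3  ✓
Σlᵢ = 7 ⇒ odd  ✗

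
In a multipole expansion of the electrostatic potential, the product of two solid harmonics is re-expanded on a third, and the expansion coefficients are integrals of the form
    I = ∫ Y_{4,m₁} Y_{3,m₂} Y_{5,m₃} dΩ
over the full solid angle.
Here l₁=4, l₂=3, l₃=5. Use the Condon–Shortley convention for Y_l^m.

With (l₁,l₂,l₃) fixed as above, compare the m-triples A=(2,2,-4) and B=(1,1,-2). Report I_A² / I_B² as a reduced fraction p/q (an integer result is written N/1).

15/16

Same 4,3,5: normalisation and zero-m 3j drop out of the ratio.
A: Δ: 2! 6! 4! / 13! → 1/180180; sum: t=1:−1/2880 t=2:+1/8640 = -1/4320; 3j²(4 3 5; 2 2 -4) = Δ·Π!·Σ² = 8/429  (sign +1)
B: Δ: 2! 6! 4! / 13! → 1/180180; sum: t=0:+1/1728 t=1:−1/288 t=2:+1/960 = -1/540; 3j²(4 3 5; 1 1 -2) = Δ·Π!·Σ² = 128/6435  (sign +1)
I_A²/I_B² = (8/429)/(128/6435) = 15/16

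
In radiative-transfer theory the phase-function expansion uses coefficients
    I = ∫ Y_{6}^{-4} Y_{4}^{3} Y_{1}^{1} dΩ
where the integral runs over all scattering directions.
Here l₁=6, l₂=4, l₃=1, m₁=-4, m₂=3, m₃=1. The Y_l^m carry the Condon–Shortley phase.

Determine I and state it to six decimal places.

0.000000

|6−4|≤1≤6+4 violated ⇒ I = 0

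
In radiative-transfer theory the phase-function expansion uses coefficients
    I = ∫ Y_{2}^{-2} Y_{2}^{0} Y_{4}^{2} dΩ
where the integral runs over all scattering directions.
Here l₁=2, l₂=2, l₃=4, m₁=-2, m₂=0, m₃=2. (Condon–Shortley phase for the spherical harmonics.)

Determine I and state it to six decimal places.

Rules hold: Σm=0, L=8 even, 0≤4≤4.
N = 5·5·9 = 225
Δ = 0!·4!·4!/9! = 1/630
Racah Σ t=0..0: t=0:+1/16 = 1/16
⇒ 3j(2 2 4; 0 0 0)² = 2/35, sgn +1
Racah Σ t=0..0: t=0:+1/96 = 1/96
⇒ 3j(2 2 4; -2 0 2)² = 1/42, sgn +1
4πI² = N·(3j₀)²·(3jₘ)² = 15/49
I = +1·√(0.306122/4π) = 0.15607835

0.156078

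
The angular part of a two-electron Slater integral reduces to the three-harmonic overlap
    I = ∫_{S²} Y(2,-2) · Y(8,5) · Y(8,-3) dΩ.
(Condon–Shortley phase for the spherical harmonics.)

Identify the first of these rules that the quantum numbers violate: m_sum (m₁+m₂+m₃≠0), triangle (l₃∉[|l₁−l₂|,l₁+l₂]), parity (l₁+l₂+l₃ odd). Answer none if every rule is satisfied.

Σmᵢ = 0  ✓
l₃∈[|l₁−l₂|,l₁+l₂]=[6,10], have l₃=8  ✓
Σlᵢ = 18 ⇒ even  ✓

none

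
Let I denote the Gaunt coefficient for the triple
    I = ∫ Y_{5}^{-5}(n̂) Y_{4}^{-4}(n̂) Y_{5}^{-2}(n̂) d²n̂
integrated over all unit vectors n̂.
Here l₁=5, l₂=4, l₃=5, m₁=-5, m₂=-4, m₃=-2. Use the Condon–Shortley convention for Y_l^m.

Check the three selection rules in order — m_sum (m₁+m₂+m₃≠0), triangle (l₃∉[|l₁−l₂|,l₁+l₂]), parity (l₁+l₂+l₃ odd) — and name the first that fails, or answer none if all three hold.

azimuthal sum: -5 − 4 − 2 = -11  ✗
1 ≤ 5 ≤ 9 (triangle on l)
L = 5 + 4 + 5 = 14 (even)

m_sum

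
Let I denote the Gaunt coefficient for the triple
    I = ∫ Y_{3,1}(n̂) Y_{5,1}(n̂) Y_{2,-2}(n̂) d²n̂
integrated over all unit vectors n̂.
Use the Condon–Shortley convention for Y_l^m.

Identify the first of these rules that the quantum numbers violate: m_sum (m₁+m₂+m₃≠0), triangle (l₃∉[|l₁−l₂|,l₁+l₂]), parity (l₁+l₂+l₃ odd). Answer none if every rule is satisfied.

none

Σmᵢ = 0  ✓
l₃∈[|l₁−l₂|,l₁+l₂]=[2,8], have l₃=2  ✓
Σlᵢ = 10 ⇒ even  ✓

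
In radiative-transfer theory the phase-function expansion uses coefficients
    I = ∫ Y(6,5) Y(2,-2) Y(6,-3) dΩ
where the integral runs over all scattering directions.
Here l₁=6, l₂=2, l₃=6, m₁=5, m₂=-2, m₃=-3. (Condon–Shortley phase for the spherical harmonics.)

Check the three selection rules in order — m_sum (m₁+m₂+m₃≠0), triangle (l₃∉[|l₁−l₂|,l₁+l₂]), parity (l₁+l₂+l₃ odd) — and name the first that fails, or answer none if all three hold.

none

m₁+m₂+m₃ = 5 − 2 − 3 = 0  ✓
triangle: |6−2|=4 ≤ l₃=6 ≤ 6+2=8  ✓
parity: l₁+l₂+l₃ = 14 is even  ✓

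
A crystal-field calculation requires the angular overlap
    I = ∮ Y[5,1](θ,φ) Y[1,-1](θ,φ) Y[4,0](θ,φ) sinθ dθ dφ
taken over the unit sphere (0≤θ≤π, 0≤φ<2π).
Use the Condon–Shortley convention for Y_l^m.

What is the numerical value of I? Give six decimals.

m-sum 0 ✓  L=10 even ✓  4≤4≤6 ✓
Π(2lᵢ+1) = 11×3×9 = 297
triangle coeff Δ(5,1,4) = 1/495
Σ_t [1,1]: t=1:−1/576 = -1/576
(3j)²=5/99 [(5 1 4; 0 0 0)], sign=-1
Σ_t [0,0]: t=0:+1/1152 = 1/1152
(3j)²=1/33 [(5 1 4; 1 -1 0)], sign=+1
⇒ 4πI² = 5/11
I = (-1)√(5/11/(4π)) = -0.19018827

-0.190188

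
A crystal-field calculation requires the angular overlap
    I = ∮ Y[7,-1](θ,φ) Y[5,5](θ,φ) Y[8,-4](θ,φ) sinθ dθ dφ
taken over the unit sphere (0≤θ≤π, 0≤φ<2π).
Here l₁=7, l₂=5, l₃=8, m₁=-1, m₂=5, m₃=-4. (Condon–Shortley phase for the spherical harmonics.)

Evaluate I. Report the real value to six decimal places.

Rules hold: Σm=0, L=20 even, 2≤8≤12.
N = 15·11·17 = 2805
Δ = 4!·10!·6!/21! = 1/814773960
Racah Σ t=0..4: t=0:+1/87091200 t=1:−1/4976640 t=2:+1/2073600 t=3:−1/4976640 t=4:+1/87091200 = 1/9676800
⇒ 3j(7 5 8; 0 0 0)² = 360/46189, sgn +1
Racah Σ t=4..4: t=4:+1/298598400 = 1/298598400
⇒ 3j(7 5 8; -1 5 -4)² = 70/4199, sgn +1
4πI² = N·(3j₀)²·(3jₘ)² = 378000/1037153
I = +1·√(0.364459/4π) = 0.17030192

0.170302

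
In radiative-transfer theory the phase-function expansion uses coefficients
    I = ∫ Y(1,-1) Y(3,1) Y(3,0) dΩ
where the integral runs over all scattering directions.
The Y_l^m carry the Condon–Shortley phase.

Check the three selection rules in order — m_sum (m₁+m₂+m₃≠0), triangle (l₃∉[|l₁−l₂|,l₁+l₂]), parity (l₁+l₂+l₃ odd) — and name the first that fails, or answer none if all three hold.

parity

azimuthal sum: -1 + 1 + 0 = 0  ✓
2 ≤ 3 ≤ 4 (triangle on l)  ✓
L = 1 + 3 + 3 = 7 (odd)  ✗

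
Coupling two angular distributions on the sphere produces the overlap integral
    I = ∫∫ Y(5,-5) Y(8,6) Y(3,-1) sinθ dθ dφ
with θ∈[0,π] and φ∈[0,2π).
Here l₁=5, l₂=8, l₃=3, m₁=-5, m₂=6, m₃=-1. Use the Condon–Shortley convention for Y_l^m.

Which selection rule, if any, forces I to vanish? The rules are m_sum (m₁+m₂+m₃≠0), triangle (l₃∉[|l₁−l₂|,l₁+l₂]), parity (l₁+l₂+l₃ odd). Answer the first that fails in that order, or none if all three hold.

none

Σmᵢ = 0  ✓
l₃∈[|l₁−l₂|,l₁+l₂]=[3,13], have l₃=3  ✓
Σlᵢ = 16 ⇒ even  ✓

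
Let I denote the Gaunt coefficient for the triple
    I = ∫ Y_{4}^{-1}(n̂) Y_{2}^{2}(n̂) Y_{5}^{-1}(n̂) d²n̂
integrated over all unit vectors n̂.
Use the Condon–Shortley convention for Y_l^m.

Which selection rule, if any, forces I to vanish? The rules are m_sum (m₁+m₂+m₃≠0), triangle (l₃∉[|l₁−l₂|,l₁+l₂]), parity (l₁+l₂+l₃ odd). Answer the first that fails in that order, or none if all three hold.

azimuthal sum: -1 + 2 − 1 = 0  ✓
2 ≤ 5 ≤ 6 (triangle on l)  ✓
L = 4 + 2 + 5 = 11 (odd)  ✗

parity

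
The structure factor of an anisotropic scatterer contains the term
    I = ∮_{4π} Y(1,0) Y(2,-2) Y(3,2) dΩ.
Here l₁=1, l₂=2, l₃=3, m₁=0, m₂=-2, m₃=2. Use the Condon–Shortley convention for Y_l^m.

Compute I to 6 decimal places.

m-sum 0 ✓  L=6 even ✓  1≤3≤3 ✓
Π(2lᵢ+1) = 3×5×7 = 105
triangle coeff Δ(1,2,3) = 1/105
Σ_t [0,0]: t=0:+1/4 = 1/4
(3j)²=3/35 [(1 2 3; 0 0 0)], sign=-1
Σ_t [0,0]: t=0:+1/24 = 1/24
(3j)²=1/21 [(1 2 3; 0 -2 2)], sign=-1
⇒ 4πI² = 3/7
I = (+1)√(3/7/(4π)) = 0.18467439

0.184674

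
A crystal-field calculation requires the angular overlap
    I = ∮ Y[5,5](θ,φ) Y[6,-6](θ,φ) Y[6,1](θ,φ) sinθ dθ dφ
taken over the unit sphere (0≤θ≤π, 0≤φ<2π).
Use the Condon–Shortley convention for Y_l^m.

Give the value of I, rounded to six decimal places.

0.000000

l₁+l₂+l₃=17 is odd: 3j(l;000)=0 ⇒ I=0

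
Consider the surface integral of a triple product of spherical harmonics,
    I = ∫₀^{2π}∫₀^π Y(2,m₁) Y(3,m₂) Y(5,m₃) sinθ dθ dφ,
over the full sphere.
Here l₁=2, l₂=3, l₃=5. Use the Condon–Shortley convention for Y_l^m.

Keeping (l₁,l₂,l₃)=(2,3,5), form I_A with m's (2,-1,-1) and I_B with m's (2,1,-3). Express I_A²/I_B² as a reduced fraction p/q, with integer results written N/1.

l's match ⇒ only the (l;m) 3-j factors differ between A and B.
A: triangle coeff Δ(2,3,5) = 1/2310; Σ_t [0,0]: t=0:+1/1152 = 1/1152; (3j)²=1/154 [(2 3 5; 2 -1 -1)], sign=+1
B: triangle coeff Δ(2,3,5) = 1/2310; Σ_t [0,0]: t=0:+1/1152 = 1/1152; (3j)²=1/33 [(2 3 5; 2 1 -3)], sign=+1
I_A²/I_B² = (1/154)/(1/33) = 3/14

3/14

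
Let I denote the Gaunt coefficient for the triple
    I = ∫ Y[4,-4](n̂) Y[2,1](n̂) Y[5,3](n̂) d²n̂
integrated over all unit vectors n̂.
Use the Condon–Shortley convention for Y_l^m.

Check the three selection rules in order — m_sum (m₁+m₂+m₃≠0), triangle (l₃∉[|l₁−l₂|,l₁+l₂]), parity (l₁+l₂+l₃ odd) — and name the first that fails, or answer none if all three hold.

parity

azimuthal sum: -4 + 1 + 3 = 0  ✓
2 ≤ 5 ≤ 6 (triangle on l)  ✓
L = 4 + 2 + 5 = 11 (odd)  ✗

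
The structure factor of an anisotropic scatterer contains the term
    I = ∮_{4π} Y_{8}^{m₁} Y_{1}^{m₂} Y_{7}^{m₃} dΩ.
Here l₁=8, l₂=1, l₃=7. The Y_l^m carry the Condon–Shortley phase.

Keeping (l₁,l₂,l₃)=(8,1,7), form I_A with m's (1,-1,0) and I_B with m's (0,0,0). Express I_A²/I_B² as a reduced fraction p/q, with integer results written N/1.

l's match ⇒ only the (l;m) 3-j factors differ between A and B.
A: triangle coeff Δ(8,1,7) = 1/2040; Σ_t [0,0]: t=0:+1/50803200 = 1/50803200; (3j)²=3/170 [(8 1 7; 1 -1 0)], sign=-1
B: triangle coeff Δ(8,1,7) = 1/2040; Σ_t [1,1]: t=1:−1/25401600 = -1/25401600; (3j)²=8/255 [(8 1 7; 0 0 0)], sign=+1
I_A²/I_B² = (3/170)/(8/255) = 9/16

9/16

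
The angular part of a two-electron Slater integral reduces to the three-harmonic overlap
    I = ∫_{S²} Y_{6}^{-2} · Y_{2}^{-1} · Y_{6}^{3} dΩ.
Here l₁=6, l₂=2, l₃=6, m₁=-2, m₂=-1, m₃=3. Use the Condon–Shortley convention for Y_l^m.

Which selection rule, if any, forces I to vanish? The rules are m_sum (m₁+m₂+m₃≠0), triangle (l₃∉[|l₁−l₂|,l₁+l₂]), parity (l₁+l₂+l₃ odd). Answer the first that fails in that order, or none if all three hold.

none

m₁+m₂+m₃ = -2 − 1 + 3 = 0  ✓
triangle: |6−2|=4 ≤ l₃=6 ≤ 6+2=8  ✓
parity: l₁+l₂+l₃ = 14 is even  ✓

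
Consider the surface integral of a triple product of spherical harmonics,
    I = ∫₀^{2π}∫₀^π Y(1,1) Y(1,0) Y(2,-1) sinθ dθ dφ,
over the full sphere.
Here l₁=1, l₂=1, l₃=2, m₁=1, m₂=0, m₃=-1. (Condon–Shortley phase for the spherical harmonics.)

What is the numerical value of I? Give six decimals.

-0.218510

Checks pass: Σm=0; 4 even; l₃=2∈[0,2].
(2·1+1)(2·1+1)(2·2+1) = 45
Δ: 0! 2! 2! / 5! → 1/30
sum: t=0:+1/1 = 1/1
3j²(1 1 2; 0 0 0) = Δ·Π!·Σ² = 2/15  (sign +1)
sum: t=0:+1/2 = 1/2
3j²(1 1 2; 1 0 -1) = Δ·Π!·Σ² = 1/10  (sign -1)
combine: 4πI² = 45·2/15·1/10 = 3/5
take √, sign -1: I = -0.21850969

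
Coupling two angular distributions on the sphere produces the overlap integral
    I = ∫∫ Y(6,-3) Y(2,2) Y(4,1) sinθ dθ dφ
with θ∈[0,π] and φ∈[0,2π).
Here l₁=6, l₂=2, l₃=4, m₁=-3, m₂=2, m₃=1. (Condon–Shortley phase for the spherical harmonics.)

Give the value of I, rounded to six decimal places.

m-sum 0 ✓  L=12 even ✓  4≤4≤8 ✓
Π(2lᵢ+1) = 13×5×9 = 585
triangle coeff Δ(6,2,4) = 1/6435
Σ_t [2,2]: t=2:+1/2304 = 1/2304
(3j)²=5/143 [(6 2 4; 0 0 0)], sign=+1
Σ_t [4,4]: t=4:+1/17280 = 1/17280
(3j)²=14/715 [(6 2 4; -3 2 1)], sign=-1
⇒ 4πI² = 630/1573
I = (-1)√(630/1573/(4π)) = -0.17852580

-0.178526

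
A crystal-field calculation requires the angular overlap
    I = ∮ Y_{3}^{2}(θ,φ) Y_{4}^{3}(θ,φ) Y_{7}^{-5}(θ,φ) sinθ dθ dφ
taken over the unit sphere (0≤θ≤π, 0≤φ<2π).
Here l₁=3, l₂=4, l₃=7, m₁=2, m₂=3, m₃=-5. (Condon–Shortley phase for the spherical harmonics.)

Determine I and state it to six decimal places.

Checks pass: Σm=0; 14 even; l₃=7∈[1,7].
(2·3+1)(2·4+1)(2·7+1) = 945
Δ: 0! 6! 8! / 15! → 1/45045
sum: t=0:+1/20736 = 1/20736
3j²(3 4 7; 0 0 0) = Δ·Π!·Σ² = 35/1287  (sign -1)
sum: t=0:+1/604800 = 1/604800
3j²(3 4 7; 2 3 -5) = Δ·Π!·Σ² = 16/455  (sign +1)
combine: 4πI² = 945·35/1287·16/455 = 1680/1859
take √, sign -1: I = -0.26816989

-0.268170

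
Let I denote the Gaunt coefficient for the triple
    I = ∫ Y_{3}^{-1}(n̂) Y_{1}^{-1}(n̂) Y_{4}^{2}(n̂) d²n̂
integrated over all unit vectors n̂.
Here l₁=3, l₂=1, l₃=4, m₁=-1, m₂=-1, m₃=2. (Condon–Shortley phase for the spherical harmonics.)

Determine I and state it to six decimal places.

0.238414

Rules hold: Σm=0, L=8 even, 2≤4≤4.
N = 7·3·9 = 189
Δ = 0!·6!·2!/9! = 1/252
Racah Σ t=0..0: t=0:+1/36 = 1/36
⇒ 3j(3 1 4; 0 0 0)² = 4/63, sgn +1
Racah Σ t=0..0: t=0:+1/96 = 1/96
⇒ 3j(3 1 4; -1 -1 2)² = 5/84, sgn +1
4πI² = N·(3j₀)²·(3jₘ)² = 5/7
I = +1·√(0.714286/4π) = 0.23841361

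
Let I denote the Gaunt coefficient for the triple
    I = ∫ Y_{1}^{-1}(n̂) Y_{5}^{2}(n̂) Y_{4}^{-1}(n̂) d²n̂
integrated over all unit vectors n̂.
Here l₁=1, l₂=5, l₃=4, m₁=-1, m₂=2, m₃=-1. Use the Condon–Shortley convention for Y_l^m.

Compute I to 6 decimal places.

m-sum 0 ✓  L=10 even ✓  4≤4≤6 ✓
Π(2lᵢ+1) = 3×11×9 = 297
triangle coeff Δ(1,5,4) = 1/495
Σ_t [1,1]: t=1:−1/576 = -1/576
(3j)²=5/99 [(1 5 4; 0 0 0)], sign=-1
Σ_t [2,2]: t=2:+1/1440 = 1/1440
(3j)²=7/165 [(1 5 4; -1 2 -1)], sign=-1
⇒ 4πI² = 7/11
I = (+1)√(7/11/(4π)) = 0.22503380

0.225034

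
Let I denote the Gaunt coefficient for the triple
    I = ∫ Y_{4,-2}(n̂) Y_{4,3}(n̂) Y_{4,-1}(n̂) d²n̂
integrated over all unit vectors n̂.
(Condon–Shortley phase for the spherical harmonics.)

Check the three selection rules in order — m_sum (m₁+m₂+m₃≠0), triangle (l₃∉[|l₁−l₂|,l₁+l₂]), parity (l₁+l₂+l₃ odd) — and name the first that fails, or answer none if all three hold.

m₁+m₂+m₃ = -2 + 3 − 1 = 0  ✓
triangle: |4−4|=0 ≤ l₃=4 ≤ 4+4=8  ✓
parity: l₁+l₂+l₃ = 12 is even  ✓

none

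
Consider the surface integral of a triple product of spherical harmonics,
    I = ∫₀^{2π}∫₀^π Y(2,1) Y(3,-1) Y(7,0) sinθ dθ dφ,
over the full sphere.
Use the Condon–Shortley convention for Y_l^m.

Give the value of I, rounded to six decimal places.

triangle: need 1≤l₃≤5, have 7; I=0

0.000000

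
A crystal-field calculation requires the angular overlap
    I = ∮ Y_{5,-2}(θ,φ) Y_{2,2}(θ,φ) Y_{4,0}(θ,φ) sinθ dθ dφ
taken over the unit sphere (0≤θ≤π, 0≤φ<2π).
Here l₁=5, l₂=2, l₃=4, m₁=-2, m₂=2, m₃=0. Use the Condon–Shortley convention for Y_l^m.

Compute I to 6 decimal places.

0.000000

l₁+l₂+l₃=11 is odd: 3j(l;000)=0 ⇒ I=0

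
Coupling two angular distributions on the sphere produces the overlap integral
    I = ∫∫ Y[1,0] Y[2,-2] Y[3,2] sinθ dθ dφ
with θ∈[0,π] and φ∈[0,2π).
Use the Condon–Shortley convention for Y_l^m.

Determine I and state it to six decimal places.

0.184674

Rules hold: Σm=0, L=6 even, 1≤3≤3.
N = 3·5·7 = 105
Δ = 0!·2!·4!/7! = 1/105
Racah Σ t=0..0: t=0:+1/4 = 1/4
⇒ 3j(1 2 3; 0 0 0)² = 3/35, sgn -1
Racah Σ t=0..0: t=0:+1/24 = 1/24
⇒ 3j(1 2 3; 0 -2 2)² = 1/21, sgn -1
4πI² = N·(3j₀)²·(3jₘ)² = 3/7
I = +1·√(0.428571/4π) = 0.18467439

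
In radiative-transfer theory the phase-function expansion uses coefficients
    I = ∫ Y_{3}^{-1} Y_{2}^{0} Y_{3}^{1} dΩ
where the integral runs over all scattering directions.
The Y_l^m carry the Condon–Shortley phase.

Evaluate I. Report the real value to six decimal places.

Checks pass: Σm=0; 8 even; l₃=3∈[1,5].
(2·3+1)(2·2+1)(2·3+1) = 245
Δ: 2! 4! 2! / 9! → 1/3780
sum: t=0:+1/24 t=1:−1/4 t=2:+1/24 = -1/6
3j²(3 2 3; 0 0 0) = Δ·Π!·Σ² = 4/105  (sign +1)
sum: t=0:+1/96 t=1:−1/6 t=2:+1/16 = -3/32
3j²(3 2 3; -1 0 1) = Δ·Π!·Σ² = 3/140  (sign -1)
combine: 4πI² = 245·4/105·3/140 = 1/5
take √, sign -1: I = -0.12615663

-0.126157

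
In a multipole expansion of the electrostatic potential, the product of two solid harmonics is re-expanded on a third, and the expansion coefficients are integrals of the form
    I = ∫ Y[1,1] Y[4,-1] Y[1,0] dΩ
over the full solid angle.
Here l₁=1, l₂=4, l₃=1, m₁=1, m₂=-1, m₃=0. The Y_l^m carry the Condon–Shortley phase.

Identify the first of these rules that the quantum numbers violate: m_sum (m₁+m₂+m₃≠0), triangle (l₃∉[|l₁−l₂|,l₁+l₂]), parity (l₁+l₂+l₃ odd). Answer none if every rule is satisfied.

triangle

azimuthal sum: 1 − 1 + 0 = 0  ✓
3 ≤ 1 ≤ 5 (triangle on l)  ✗
L = 1 + 4 + 1 = 6 (even)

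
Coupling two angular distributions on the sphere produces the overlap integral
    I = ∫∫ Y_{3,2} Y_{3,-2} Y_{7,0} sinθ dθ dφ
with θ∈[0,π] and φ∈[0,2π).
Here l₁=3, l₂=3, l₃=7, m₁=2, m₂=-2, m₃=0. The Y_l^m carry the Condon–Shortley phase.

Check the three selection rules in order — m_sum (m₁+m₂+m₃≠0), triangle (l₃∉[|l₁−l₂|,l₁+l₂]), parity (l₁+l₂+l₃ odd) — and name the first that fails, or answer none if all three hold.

triangle

Σmᵢ = 0  ✓
l₃∈[|l₁−l₂|,l₁+l₂]=[0,6], have l₃=7  ✗
Σlᵢ = 13 ⇒ odd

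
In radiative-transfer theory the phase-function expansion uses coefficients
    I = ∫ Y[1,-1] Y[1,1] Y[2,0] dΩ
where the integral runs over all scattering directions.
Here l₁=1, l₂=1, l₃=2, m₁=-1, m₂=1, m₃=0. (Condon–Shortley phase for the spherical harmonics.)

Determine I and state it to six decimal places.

0.126157

Rules hold: Σm=0, L=4 even, 0≤2≤2.
N = 3·3·5 = 45
Δ = 0!·2!·2!/5! = 1/30
Racah Σ t=0..0: t=0:+1/1 = 1/1
⇒ 3j(1 1 2; 0 0 0)² = 2/15, sgn +1
Racah Σ t=0..0: t=0:+1/4 = 1/4
⇒ 3j(1 1 2; -1 1 0)² = 1/30, sgn +1
4πI² = N·(3j₀)²·(3jₘ)² = 1/5
I = +1·√(0.2/4π) = 0.12615663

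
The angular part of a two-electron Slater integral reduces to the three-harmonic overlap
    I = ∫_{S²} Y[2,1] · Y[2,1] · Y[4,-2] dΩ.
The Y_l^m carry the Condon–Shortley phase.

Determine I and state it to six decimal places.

Checks pass: Σm=0; 8 even; l₃=4∈[0,4].
(2·2+1)(2·2+1)(2·4+1) = 225
Δ: 0! 4! 4! / 9! → 1/630
sum: t=0:+1/16 = 1/16
3j²(2 2 4; 0 0 0) = Δ·Π!·Σ² = 2/35  (sign +1)
sum: t=0:+1/36 = 1/36
3j²(2 2 4; 1 1 -2) = Δ·Π!·Σ² = 4/63  (sign +1)
combine: 4πI² = 225·2/35·4/63 = 40/49
take √, sign +1: I = 0.25487487

0.254875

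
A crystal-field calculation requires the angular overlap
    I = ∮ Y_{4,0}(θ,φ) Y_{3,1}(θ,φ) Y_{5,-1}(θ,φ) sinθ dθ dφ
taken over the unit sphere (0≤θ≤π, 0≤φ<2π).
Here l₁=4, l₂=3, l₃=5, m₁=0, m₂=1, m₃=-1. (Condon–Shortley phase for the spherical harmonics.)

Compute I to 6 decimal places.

Rules hold: Σm=0, L=12 even, 1≤5≤7.
N = 9·7·11 = 693
Δ = 2!·6!·4!/13! = 1/180180
Racah Σ t=0..2: t=0:+1/576 t=1:−1/144 t=2:+1/576 = -1/288
⇒ 3j(4 3 5; 0 0 0)² = 20/1001, sgn +1
Racah Σ t=0..2: t=0:+1/2304 t=1:−1/216 t=2:+1/384 = -11/6912
⇒ 3j(4 3 5; 0 1 -1)² = 11/1638, sgn -1
4πI² = N·(3j₀)²·(3jₘ)² = 110/1183
I = -1·√(0.0929839/4π) = -0.08601992

-0.086020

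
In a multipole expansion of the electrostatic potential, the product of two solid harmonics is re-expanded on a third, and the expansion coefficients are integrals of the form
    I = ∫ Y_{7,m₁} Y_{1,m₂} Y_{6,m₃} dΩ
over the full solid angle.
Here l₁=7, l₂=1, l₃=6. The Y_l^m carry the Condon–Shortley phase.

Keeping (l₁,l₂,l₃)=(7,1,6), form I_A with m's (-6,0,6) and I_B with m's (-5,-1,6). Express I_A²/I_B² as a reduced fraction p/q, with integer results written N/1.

Shared (l₁,l₂,l₃)=(7,1,6): N and (l;000)² cancel in I_A²/I_B².
A: Δ = 2!·12!·0!/15! = 1/1365; Racah Σ t=1..1: t=1:−1/479001600 = -1/479001600; ⇒ 3j(7 1 6; -6 0 6)² = 1/105, sgn -1
B: Δ = 2!·12!·0!/15! = 1/1365; Racah Σ t=0..0: t=0:+1/958003200 = 1/958003200; ⇒ 3j(7 1 6; -5 -1 6)² = 1/1365, sgn +1
I_A²/I_B² = (1/105)/(1/1365) = 13/1

13/1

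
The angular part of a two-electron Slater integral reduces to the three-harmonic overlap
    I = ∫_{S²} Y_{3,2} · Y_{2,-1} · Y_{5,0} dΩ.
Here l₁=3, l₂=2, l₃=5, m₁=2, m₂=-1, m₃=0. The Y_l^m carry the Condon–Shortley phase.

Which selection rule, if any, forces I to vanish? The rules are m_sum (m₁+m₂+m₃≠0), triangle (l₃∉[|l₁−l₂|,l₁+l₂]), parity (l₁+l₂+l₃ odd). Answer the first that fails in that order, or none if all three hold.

Σmᵢ = 1  ✗
l₃∈[|l₁−l₂|,l₁+l₂]=[1,5], have l₃=5
Σlᵢ = 10 ⇒ even

m_sum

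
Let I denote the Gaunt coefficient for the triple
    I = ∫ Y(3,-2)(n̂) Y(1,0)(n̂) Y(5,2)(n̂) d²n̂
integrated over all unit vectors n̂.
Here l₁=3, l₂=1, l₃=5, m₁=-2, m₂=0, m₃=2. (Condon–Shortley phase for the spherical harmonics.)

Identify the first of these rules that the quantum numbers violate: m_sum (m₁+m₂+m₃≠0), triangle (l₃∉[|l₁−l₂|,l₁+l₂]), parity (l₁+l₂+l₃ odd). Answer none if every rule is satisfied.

m₁+m₂+m₃ = -2 + 0 + 2 = 0  ✓
triangle: |3−1|=2 ≤ l₃=5 ≤ 3+1=4  ✗
parity: l₁+l₂+l₃ = 9 is odd

triangle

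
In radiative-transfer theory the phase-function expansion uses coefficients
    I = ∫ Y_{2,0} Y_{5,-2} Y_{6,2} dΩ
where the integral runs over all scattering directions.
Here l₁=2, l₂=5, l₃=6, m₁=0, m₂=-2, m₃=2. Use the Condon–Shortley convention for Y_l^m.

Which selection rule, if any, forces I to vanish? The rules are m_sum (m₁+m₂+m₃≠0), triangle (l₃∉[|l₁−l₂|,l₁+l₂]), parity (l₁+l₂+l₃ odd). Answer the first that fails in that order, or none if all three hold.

parity

azimuthal sum: 0 − 2 + 2 = 0  ✓
3 ≤ 6 ≤ 7 (triangle on l)  ✓
L = 2 + 5 + 6 = 13 (odd)  ✗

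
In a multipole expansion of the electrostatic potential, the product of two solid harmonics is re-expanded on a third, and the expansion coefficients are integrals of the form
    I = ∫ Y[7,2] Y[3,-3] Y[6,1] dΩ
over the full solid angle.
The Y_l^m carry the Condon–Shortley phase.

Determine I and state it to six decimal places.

m-sum 0 ✓  L=16 even ✓  4≤6≤10 ✓
Π(2lᵢ+1) = 15×7×13 = 1365
triangle coeff Δ(7,3,6) = 1/2042040
Σ_t [1,3]: t=1:−1/207360 t=2:+1/57600 t=3:−1/207360 = 1/129600
(3j)²=168/12155 [(7 3 6; 0 0 0)], sign=+1
Σ_t [0,0]: t=0:+1/691200 = 1/691200
(3j)²=189/9724 [(7 3 6; 2 -3 1)], sign=-1
⇒ 4πI² = 166698/454597
I = (-1)√(166698/454597/(4π)) = -0.17082325

-0.170823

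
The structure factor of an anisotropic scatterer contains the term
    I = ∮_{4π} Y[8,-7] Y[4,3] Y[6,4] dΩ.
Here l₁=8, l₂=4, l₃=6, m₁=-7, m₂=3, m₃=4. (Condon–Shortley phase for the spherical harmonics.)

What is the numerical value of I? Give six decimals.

m-sum 0 ✓  L=18 even ✓  4≤6≤12 ✓
Π(2lᵢ+1) = 17×9×13 = 1989
triangle coeff Δ(8,4,6) = 1/23279256
Σ_t [2,4]: t=2:+1/1658880 t=3:−1/518400 t=4:+1/1658880 = -1/1382400
(3j)²=504/46189 [(8 4 6; 0 0 0)], sign=-1
Σ_t [5,6]: t=5:−1/870912000 t=6:+1/261273600 = 1/373248000
(3j)²=343/23256 [(8 4 6; -7 3 4)], sign=+1
⇒ 4πI² = 21609/67507
I = (-1)√(21609/67507/(4π)) = -0.15960188

-0.159602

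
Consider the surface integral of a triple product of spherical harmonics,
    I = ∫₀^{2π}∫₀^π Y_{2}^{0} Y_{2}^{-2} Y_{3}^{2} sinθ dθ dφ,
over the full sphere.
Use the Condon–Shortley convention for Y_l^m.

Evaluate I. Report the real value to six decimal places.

L=7 odd ⇒ parity kills the (l;000) factor ⇒ I = 0

0.000000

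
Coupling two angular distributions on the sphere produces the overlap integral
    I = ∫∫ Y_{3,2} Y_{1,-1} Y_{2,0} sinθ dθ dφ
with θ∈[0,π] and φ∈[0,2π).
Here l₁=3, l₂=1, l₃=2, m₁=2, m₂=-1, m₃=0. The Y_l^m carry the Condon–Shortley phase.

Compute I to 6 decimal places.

2 − 1 + 0 = 1 ≠ 0: azimuthal integral kills it; I = 0

0.000000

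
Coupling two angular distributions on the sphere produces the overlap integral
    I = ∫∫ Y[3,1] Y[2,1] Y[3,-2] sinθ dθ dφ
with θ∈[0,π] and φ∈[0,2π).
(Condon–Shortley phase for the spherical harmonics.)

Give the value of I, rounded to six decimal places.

0.162868

m-sum 0 ✓  L=8 even ✓  1≤3≤5 ✓
Π(2lᵢ+1) = 7×5×7 = 245
triangle coeff Δ(3,2,3) = 1/3780
Σ_t [0,2]: t=0:+1/24 t=1:−1/4 t=2:+1/24 = -1/6
(3j)²=4/105 [(3 2 3; 0 0 0)], sign=+1
Σ_t [1,2]: t=1:−1/12 t=2:+1/48 = -1/16
(3j)²=1/28 [(3 2 3; 1 1 -2)], sign=+1
⇒ 4πI² = 1/3
I = (+1)√(1/3/(4π)) = 0.16286750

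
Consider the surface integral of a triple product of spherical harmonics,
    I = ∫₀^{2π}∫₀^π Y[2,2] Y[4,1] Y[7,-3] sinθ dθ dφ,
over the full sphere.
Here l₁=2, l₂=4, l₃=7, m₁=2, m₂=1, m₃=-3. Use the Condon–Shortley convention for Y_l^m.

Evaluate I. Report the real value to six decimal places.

0.000000

l₃=7 ∉ [2,6] — triangle fails ⇒ I = 0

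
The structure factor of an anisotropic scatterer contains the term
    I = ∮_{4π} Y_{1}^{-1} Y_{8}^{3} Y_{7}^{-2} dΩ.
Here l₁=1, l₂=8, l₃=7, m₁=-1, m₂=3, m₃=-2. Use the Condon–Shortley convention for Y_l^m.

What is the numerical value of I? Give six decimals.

Checks pass: Σm=0; 16 even; l₃=7∈[7,9].
(2·1+1)(2·8+1)(2·7+1) = 765
Δ: 2! 0! 14! / 17! → 1/2040
sum: t=1:−1/25401600 = -1/25401600
3j²(1 8 7; 0 0 0) = Δ·Π!·Σ² = 8/255  (sign +1)
sum: t=2:+1/87091200 = 1/87091200
3j²(1 8 7; -1 3 -2) = Δ·Π!·Σ² = 11/408  (sign -1)
combine: 4πI² = 765·8/255·11/408 = 11/17
take √, sign -1: I = -0.22691696

-0.226917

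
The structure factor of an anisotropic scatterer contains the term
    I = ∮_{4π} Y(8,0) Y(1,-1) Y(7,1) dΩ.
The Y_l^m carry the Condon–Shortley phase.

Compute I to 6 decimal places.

0.161907

Rules hold: Σm=0, L=16 even, 7≤7≤9.
N = 17·3·15 = 765
Δ = 2!·14!·0!/17! = 1/2040
Racah Σ t=1..1: t=1:−1/25401600 = -1/25401600
⇒ 3j(8 1 7; 0 0 0)² = 8/255, sgn +1
Racah Σ t=0..0: t=0:+1/58060800 = 1/58060800
⇒ 3j(8 1 7; 0 -1 1)² = 7/510, sgn +1
4πI² = N·(3j₀)²·(3jₘ)² = 28/85
I = +1·√(0.329412/4π) = 0.16190663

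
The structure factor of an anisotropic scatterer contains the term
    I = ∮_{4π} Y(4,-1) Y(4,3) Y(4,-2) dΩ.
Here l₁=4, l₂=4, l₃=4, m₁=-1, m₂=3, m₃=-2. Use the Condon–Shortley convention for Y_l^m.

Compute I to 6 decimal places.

-0.063661

m-sum 0 ✓  L=12 even ✓  0≤4≤8 ✓
Π(2lᵢ+1) = 9×9×9 = 729
triangle coeff Δ(4,4,4) = 1/450450
Σ_t [0,4]: t=0:+1/13824 t=1:−1/216 t=2:+1/64 t=3:−1/216 t=4:+1/13824 = 5/768
(3j)²=18/1001 [(4 4 4; 0 0 0)], sign=+1
Σ_t [3,4]: t=3:−1/576 t=4:+1/864 = -1/1728
(3j)²=5/1287 [(4 4 4; -1 3 -2)], sign=-1
⇒ 4πI² = 7290/143143
I = (-1)√(7290/143143/(4π)) = -0.06366105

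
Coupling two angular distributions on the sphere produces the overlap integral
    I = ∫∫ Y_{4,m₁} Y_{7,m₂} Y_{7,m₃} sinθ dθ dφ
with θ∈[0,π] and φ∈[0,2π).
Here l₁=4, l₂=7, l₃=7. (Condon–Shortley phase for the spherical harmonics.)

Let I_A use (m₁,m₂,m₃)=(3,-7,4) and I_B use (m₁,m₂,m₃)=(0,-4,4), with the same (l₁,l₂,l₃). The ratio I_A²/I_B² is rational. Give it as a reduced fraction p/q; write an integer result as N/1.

3185/4096

Same 4,7,7: normalisation and zero-m 3j drop out of the ratio.
A: Δ: 4! 4! 10! / 19! → 1/58198140; sum: t=0:+1/522547200 = 1/522547200; 3j²(4 7 7; 3 -7 4) = Δ·Π!·Σ² = 77/11628  (sign -1)
B: Δ: 4! 4! 10! / 19! → 1/58198140; sum: t=0:+1/17418240 t=1:−1/2903040 t=2:+1/5806080 t=3:−1/130636800 = -1/8164800; 3j²(4 7 7; 0 -4 4) = Δ·Π!·Σ² = 11264/1322685  (sign +1)
I_A²/I_B² = (77/11628)/(11264/1322685) = 3185/4096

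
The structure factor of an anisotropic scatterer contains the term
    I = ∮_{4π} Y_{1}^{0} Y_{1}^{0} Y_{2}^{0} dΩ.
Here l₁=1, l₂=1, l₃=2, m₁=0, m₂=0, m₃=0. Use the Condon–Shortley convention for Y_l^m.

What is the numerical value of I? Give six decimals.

0.252313

m-sum 0 ✓  L=4 even ✓  0≤2≤2 ✓
Π(2lᵢ+1) = 3×3×5 = 45
triangle coeff Δ(1,1,2) = 1/30
Σ_t [0,0]: t=0:+1/1 = 1/1
(3j)²=2/15 [(1 1 2; 0 0 0)], sign=+1
(m-triple is (0,0,0) — same symbol as above.)
⇒ 4πI² = 4/5
I = (+1)√(4/5/(4π)) = 0.25231325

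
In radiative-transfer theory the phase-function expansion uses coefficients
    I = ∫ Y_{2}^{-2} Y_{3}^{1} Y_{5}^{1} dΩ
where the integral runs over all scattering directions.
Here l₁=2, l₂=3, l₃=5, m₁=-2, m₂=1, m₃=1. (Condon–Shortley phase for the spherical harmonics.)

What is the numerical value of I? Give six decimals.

Checks pass: Σm=0; 10 even; l₃=5∈[1,5].
(2·2+1)(2·3+1)(2·5+1) = 385
Δ: 0! 4! 6! / 11! → 1/2310
sum: t=0:+1/144 = 1/144
3j²(2 3 5; 0 0 0) = Δ·Π!·Σ² = 10/231  (sign -1)
sum: t=0:+1/1152 = 1/1152
3j²(2 3 5; -2 1 1) = Δ·Π!·Σ² = 1/154  (sign +1)
combine: 4πI² = 385·10/231·1/154 = 25/231
take √, sign -1: I = -0.09280237

-0.092802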